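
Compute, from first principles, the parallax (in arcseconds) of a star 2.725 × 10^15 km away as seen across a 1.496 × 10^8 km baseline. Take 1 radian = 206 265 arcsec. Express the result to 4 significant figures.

0.01132 arcsec

θ ≈ B/d = (1.496 × 10^8) / (2.725 × 10^15) = 5.4899 × 10^-8 rad.
In arcseconds: 5.4899 × 10^-8 × 206265 = 0.011324″.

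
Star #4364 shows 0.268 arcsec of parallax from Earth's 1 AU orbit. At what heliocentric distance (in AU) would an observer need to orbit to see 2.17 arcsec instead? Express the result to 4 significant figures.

8.097 AU

Parallax scales linearly with baseline: p ∝ B, so B = p_target / p_Earth × 1 AU.
B = 2.17 / 0.268 = 8.097 AU.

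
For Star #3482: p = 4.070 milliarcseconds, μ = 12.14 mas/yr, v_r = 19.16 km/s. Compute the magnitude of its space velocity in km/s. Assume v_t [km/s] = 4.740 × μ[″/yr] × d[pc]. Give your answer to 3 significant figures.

23.8 km/s

d = 1/p = 1/0.004070″ = 245.7 pc.
μ = 12.14 mas/yr = 0.01214 ″/yr.
v_t = 4.740 μ d = 4.740 × 0.01214 × 245.7 = 14.138 km/s.
v = √(v_r² + v_t²) = √(19.16² + 14.138²) = √566.989 = 23.812 km/s.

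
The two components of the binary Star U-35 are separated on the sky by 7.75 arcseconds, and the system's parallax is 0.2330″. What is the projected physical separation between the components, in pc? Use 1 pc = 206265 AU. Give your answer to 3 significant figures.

d = 1/p = 1/0.2330″ = 4.2918 pc.
At distance d (pc), an angle of θ arcsec spans θ·d AU: s = 7.75 × 4.2918 = 33.261 AU.
= 33.261 / 206265 = 0.00016125 pc.

0.000161 pc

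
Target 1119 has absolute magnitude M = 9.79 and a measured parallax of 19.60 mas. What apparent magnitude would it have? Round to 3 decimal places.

m = 13.329

d = 1/p = 1/0.01960″ = 51.02 pc.
m − M = 5 log₁₀ d − 5 = 5 log₁₀(51.02) − 5 = 8.5387 − 5 = 3.5387.
m = M + (m − M) = 9.79 + 3.5387 = 13.329.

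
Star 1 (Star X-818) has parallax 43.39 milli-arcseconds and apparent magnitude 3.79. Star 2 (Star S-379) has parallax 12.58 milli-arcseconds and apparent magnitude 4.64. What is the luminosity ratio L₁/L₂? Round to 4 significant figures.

d₁ = 1/p₁ = 1/0.04339″ = 23.047 pc; d₂ = 1/p₂ = 1/0.01258″ = 79.491 pc.
M₁ = m₁ − 5 log₁₀ d₁ + 5 = 3.79 − 6.8131 + 5 = 1.9769.
M₂ = 4.64 − 9.5016 + 5 = 0.1384.
L₁/L₂ = 10^(0.4(M₂ − M₁)) = 10^(0.4 × (-1.8385)) = 10^(-0.73540) = 0.18391.

L₁/L₂ = 0.1839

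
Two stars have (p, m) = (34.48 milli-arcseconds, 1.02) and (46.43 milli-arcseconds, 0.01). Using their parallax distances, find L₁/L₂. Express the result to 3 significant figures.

L₁/L₂ = 0.715

d₁ = 1/p₁ = 1/0.03448″ = 29.002 pc; d₂ = 1/p₂ = 1/0.04643″ = 21.538 pc.
M₁ = m₁ − 5 log₁₀ d₁ + 5 = 1.02 − 7.3121 + 5 = -1.2921.
M₂ = 0.01 − 6.6660 + 5 = -1.6560.
L₁/L₂ = 10^(0.4(M₂ − M₁)) = 10^(0.4 × (-0.3639)) = 10^(-0.14556) = 0.71522.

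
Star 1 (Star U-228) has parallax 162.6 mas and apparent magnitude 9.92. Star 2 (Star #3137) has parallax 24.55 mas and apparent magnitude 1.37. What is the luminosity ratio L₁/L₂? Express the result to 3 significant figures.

d₁ = 1/p₁ = 1/0.1626″ = 6.1501 pc; d₂ = 1/p₂ = 1/0.02455″ = 40.733 pc.
M₁ = m₁ − 5 log₁₀ d₁ + 5 = 9.92 − 3.9444 + 5 = 10.9756.
M₂ = 1.37 − 8.0497 + 5 = -1.6797.
L₁/L₂ = 10^(0.4(M₂ − M₁)) = 10^(0.4 × (-12.6553)) = 10^(-5.06212) = 0.0000086672.

L₁/L₂ = 8.67 × 10^-6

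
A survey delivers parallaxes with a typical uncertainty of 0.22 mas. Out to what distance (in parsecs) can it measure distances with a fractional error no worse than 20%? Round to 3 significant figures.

σ_d/d = σ_p/p, so the condition is σ_p/p ≤ 0.20, i.e. p ≥ σ_p/0.20.
p_min = 0.22/0.20 = 1.1 mas = 0.0011 arcsec.
d_max = 1/p_min = 1/0.0011 = 909.09 pc.

909 pc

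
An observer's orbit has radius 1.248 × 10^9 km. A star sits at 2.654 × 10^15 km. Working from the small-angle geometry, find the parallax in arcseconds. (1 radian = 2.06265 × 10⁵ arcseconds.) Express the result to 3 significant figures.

θ ≈ B/d = (1.248 × 10^9) / (2.654 × 10^15) = 4.7023 × 10^-7 rad.
In arcseconds: 4.7023 × 10^-7 × 206265 = 0.096992″.

0.0970 arcsec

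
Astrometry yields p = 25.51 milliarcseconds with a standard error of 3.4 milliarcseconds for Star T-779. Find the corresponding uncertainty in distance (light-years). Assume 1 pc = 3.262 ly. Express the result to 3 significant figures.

d = 1/p, so σ_d = σ_p / p².
σ_d = 0.00340 / (0.02551)² = 0.00340 / 0.00065076 = 5.2247 pc = 5.2247 × 3.262 ly = 17.043 ly.

17.0 ly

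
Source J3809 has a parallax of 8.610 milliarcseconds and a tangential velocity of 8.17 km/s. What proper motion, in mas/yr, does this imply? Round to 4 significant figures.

14.84 mas/yr

d = 1/p = 1/0.008610″ = 116.14 pc.
μ = v_t / (4.74 d) = 8.17 / (4.74 × 116.14) = 8.17 / 550.5 = 0.014841 ″/yr = 14.841 mas/yr.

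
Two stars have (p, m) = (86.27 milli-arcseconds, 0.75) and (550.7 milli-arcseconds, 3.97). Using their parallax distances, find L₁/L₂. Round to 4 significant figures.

L₁/L₂ = 790.9

d₁ = 1/p₁ = 1/0.08627″ = 11.592 pc; d₂ = 1/p₂ = 1/0.5507″ = 1.8159 pc.
M₁ = m₁ − 5 log₁₀ d₁ + 5 = 0.75 − 5.3208 + 5 = 0.4292.
M₂ = 3.97 − 1.2955 + 5 = 7.6745.
L₁/L₂ = 10^(0.4(M₂ − M₁)) = 10^(0.4 × 7.2453) = 10^2.89812 = 790.9.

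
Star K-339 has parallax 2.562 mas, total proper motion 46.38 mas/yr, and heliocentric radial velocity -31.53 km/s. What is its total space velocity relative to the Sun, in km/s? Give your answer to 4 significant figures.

91.42 km/s

d = 1/p = 1/0.002562″ = 390.32 pc.
μ = 46.38 mas/yr = 0.04638 ″/yr.
v_t = 4.740 μ d = 4.740 × 0.04638 × 390.32 = 85.808 km/s.
v = √(v_r² + v_t²) = √((-31.53)² + 85.808²) = √8357.15 = 91.417 km/s.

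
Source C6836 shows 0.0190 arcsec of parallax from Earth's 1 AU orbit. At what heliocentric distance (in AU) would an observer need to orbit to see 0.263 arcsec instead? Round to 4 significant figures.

13.84 AU

Parallax scales linearly with baseline: p ∝ B, so B = p_target / p_Earth × 1 AU.
B = 0.263 / 0.0190 = 13.842 AU.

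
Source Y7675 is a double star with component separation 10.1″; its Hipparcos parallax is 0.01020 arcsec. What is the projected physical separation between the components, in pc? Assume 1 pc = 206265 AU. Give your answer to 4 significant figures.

d = 1/p = 1/0.01020″ = 98.039 pc.
At distance d (pc), an angle of θ arcsec spans θ·d AU: s = 10.1 × 98.039 = 990.19 AU.
= 990.19 / 206265 = 0.0048006 pc.

0.004801 pc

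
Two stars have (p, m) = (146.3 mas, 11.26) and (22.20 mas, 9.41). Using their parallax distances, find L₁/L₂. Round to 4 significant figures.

d₁ = 1/p₁ = 1/0.1463″ = 6.8353 pc; d₂ = 1/p₂ = 1/0.02220″ = 45.045 pc.
M₁ = m₁ − 5 log₁₀ d₁ + 5 = 11.26 − 4.1738 + 5 = 12.0862.
M₂ = 9.41 − 8.2682 + 5 = 6.1418.
L₁/L₂ = 10^(0.4(M₂ − M₁)) = 10^(0.4 × (-5.9444)) = 10^(-2.37776) = 0.0041903.

L₁/L₂ = 0.004190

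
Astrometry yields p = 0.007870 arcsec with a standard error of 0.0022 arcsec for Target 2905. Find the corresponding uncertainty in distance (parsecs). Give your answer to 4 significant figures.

35.52 pc

d = 1/p, so σ_d = σ_p / p².
σ_d = 0.00220 / (0.007870)² = 0.00220 / 0.000061937 = 35.52 pc.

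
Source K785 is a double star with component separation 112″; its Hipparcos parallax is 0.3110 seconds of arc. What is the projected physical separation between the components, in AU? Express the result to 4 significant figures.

d = 1/p = 1/0.3110″ = 3.2154 pc.
At distance d (pc), an angle of θ arcsec spans θ·d AU: s = 112 × 3.2154 = 360.12 AU.

360.1 AU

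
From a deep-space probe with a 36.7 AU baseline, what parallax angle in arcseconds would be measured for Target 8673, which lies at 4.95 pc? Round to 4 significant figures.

p (arcsec) = B (AU) / d (pc).
p = 36.7 / 4.95 = 7.4141 arcsec.

7.414 arcsec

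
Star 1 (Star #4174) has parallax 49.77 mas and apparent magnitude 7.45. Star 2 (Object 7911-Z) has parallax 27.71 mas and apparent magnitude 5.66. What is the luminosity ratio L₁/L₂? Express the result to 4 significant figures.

L₁/L₂ = 0.05961

d₁ = 1/p₁ = 1/0.04977″ = 20.092 pc; d₂ = 1/p₂ = 1/0.02771″ = 36.088 pc.
M₁ = m₁ − 5 log₁₀ d₁ + 5 = 7.45 − 6.5151 + 5 = 5.9349.
M₂ = 5.66 − 7.7868 + 5 = 2.8732.
L₁/L₂ = 10^(0.4(M₂ − M₁)) = 10^(0.4 × (-3.0617)) = 10^(-1.22468) = 0.05961.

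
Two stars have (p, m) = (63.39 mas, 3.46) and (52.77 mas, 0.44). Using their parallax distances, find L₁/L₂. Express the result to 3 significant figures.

d₁ = 1/p₁ = 1/0.06339″ = 15.775 pc; d₂ = 1/p₂ = 1/0.05277″ = 18.95 pc.
M₁ = m₁ − 5 log₁₀ d₁ + 5 = 3.46 − 5.9898 + 5 = 2.4702.
M₂ = 0.44 − 6.3880 + 5 = -0.9480.
L₁/L₂ = 10^(0.4(M₂ − M₁)) = 10^(0.4 × (-3.4182)) = 10^(-1.36728) = 0.042926.

L₁/L₂ = 0.0429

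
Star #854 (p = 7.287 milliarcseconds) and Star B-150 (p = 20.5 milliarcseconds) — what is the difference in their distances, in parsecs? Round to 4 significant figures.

88.45 pc

d_A = 1/0.007287″ = 137.23 pc; d_B = 1/0.02050″ = 48.78 pc.
|d_B − d_A| = |48.78 − 137.23| = 88.45 pc.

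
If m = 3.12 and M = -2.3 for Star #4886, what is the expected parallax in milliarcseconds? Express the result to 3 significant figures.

m − M = 3.12 − (-2.3) = 5.42.
d = 10^((m−M)/5 + 1) = 10^2.084 = 121.34 pc.
p = 1/d = 1/121.34 = 0.0082413 arcsec = 8.2413 mas.

8.24 mas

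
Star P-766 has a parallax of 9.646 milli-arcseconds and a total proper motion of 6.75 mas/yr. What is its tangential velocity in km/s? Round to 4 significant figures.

3.317 km/s

d = 1/p = 1/0.009646″ = 103.67 pc.
μ = 6.75 mas/yr = 0.00675 ″/yr.
v_t = 4.74 × μ × d = 4.74 × 0.00675 × 103.67 = 3.3169 km/s.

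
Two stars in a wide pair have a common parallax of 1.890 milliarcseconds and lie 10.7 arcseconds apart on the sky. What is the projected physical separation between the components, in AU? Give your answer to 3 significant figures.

5660 AU

d = 1/p = 1/0.001890″ = 529.1 pc.
At distance d (pc), an angle of θ arcsec spans θ·d AU: s = 10.7 × 529.1 = 5661.4 AU.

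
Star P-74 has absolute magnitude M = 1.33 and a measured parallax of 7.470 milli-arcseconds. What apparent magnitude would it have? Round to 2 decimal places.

m = 6.96

d = 1/p = 1/0.007470″ = 133.87 pc.
m − M = 5 log₁₀ d − 5 = 5 log₁₀(133.87) − 5 = 10.6334 − 5 = 5.6334.
m = M + (m − M) = 1.33 + 5.6334 = 6.96.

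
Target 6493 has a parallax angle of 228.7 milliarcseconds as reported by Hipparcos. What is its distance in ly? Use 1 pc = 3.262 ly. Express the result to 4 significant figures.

p = 228.7 milliarcseconds = 0.2287 arcsec.
d = 1/p = 1/0.2287 = 4.3725 pc.
In light-years: 4.3725 × 3.262 = 14.263 ly.

14.26 ly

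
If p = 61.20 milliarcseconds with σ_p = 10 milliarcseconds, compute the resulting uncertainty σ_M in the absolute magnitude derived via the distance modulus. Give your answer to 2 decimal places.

σ_M = 0.35 mag

M = m − 5 log₁₀ d + 5 = m + 5 log₁₀ p + 5, so ∂M/∂p = 5/(p ln 10).
σ_M = (5/ln 10) · (σ_p/p) = 2.1715 × 10/61.20 = 2.1715 × 0.1634 = 0.35482.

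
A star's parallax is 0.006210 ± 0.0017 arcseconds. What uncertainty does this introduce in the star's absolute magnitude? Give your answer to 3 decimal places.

M = m − 5 log₁₀ d + 5 = m + 5 log₁₀ p + 5, so ∂M/∂p = 5/(p ln 10).
σ_M = (5/ln 10) · (σ_p/p) = 2.1715 × 0.0017/0.006210 = 2.1715 × 0.27375 = 0.59445.

σ_M = 0.594 mag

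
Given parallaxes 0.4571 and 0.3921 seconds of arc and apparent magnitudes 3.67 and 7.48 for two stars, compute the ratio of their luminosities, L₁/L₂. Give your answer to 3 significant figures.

d₁ = 1/p₁ = 1/0.4571″ = 2.1877 pc; d₂ = 1/p₂ = 1/0.3921″ = 2.5504 pc.
M₁ = m₁ − 5 log₁₀ d₁ + 5 = 3.67 − 1.6999 + 5 = 6.9701.
M₂ = 7.48 − 2.0330 + 5 = 10.4470.
L₁/L₂ = 10^(0.4(M₂ − M₁)) = 10^(0.4 × 3.4769) = 10^1.39076 = 24.59.

L₁/L₂ = 24.6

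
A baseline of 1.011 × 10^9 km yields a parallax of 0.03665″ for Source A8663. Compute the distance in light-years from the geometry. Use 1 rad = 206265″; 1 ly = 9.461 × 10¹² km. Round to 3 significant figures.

θ = 0.03665″ = 0.03665/206265 = 1.7768 × 10^-7 rad.
d = B/θ = (1.011 × 10^9) / (1.7768 × 10^-7) = 5.6900 × 10^15 km = (5.6900 × 10^15) / (9.461 × 10^12) ly = 601.42 ly.

601 ly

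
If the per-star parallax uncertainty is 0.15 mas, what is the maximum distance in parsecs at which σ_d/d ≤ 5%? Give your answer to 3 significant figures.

σ_d/d = σ_p/p, so the condition is σ_p/p ≤ 0.05, i.e. p ≥ σ_p/0.05.
p_min = 0.15/0.05 = 3 mas = 0.003 arcsec.
d_max = 1/p_min = 1/0.003 = 333.33 pc.

333 pc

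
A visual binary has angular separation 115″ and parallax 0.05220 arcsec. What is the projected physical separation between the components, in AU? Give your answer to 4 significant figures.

2203 AU

d = 1/p = 1/0.05220″ = 19.157 pc.
At distance d (pc), an angle of θ arcsec spans θ·d AU: s = 115 × 19.157 = 2203.1 AU.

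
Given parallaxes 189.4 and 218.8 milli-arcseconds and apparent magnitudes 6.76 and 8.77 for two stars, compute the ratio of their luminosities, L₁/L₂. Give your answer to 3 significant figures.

L₁/L₂ = 8.50

d₁ = 1/p₁ = 1/0.1894″ = 5.2798 pc; d₂ = 1/p₂ = 1/0.2188″ = 4.5704 pc.
M₁ = m₁ − 5 log₁₀ d₁ + 5 = 6.76 − 3.6131 + 5 = 8.1469.
M₂ = 8.77 − 3.2998 + 5 = 10.4702.
L₁/L₂ = 10^(0.4(M₂ − M₁)) = 10^(0.4 × 2.3233) = 10^0.92932 = 8.4981.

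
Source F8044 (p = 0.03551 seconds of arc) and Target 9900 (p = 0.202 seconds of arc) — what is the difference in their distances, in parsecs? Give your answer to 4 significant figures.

23.21 pc

d_A = 1/0.03551″ = 28.161 pc; d_B = 1/0.2020″ = 4.9505 pc.
|d_B − d_A| = |4.9505 − 28.161| = 23.211 pc.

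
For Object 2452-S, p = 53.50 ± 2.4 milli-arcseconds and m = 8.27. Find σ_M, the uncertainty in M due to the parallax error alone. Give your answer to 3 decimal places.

σ_M = 0.097 mag

M = m − 5 log₁₀ d + 5 = m + 5 log₁₀ p + 5, so ∂M/∂p = 5/(p ln 10).
σ_M = (5/ln 10) · (σ_p/p) = 2.1715 × 2.4/53.50 = 2.1715 × 0.04486 = 0.097413.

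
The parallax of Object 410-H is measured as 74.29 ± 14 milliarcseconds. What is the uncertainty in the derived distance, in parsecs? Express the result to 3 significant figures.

2.54 pc

d = 1/p, so σ_d = σ_p / p².
σ_d = 0.0140 / (0.07429)² = 0.0140 / 0.005519 = 2.5367 pc.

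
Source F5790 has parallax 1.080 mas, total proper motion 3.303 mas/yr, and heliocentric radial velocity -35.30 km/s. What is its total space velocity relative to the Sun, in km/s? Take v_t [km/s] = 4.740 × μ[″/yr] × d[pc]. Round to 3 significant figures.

d = 1/p = 1/0.001080″ = 925.93 pc.
μ = 3.303 mas/yr = 0.003303 ″/yr.
v_t = 4.740 μ d = 4.740 × 0.003303 × 925.93 = 14.497 km/s.
v = √(v_r² + v_t²) = √((-35.30)² + 14.497²) = √1456.25 = 38.161 km/s.

38.2 km/s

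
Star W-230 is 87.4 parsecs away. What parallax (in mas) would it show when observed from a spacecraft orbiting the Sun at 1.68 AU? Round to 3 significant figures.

p (arcsec) = B (AU) / d (pc).
p = 1.68 / 87.4 = 0.019222 arcsec = 19.222 mas.

19.2 mas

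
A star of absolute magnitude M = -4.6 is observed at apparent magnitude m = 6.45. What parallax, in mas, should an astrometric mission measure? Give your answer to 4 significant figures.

0.6166 mas

m − M = 6.45 − (-4.6) = 11.05.
d = 10^((m−M)/5 + 1) = 10^3.210 = 1621.8 pc.
p = 1/d = 1/1621.8 = 0.0006166 arcsec = 0.6166 mas.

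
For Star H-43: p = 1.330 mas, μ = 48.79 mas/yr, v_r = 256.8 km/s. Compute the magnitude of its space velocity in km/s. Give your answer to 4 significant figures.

310.1 km/s

d = 1/p = 1/0.001330″ = 751.88 pc.
μ = 48.79 mas/yr = 0.04879 ″/yr.
v_t = 4.740 μ d = 4.740 × 0.04879 × 751.88 = 173.88 km/s.
v = √(v_r² + v_t²) = √(256.8² + 173.88²) = √96180.5 = 310.13 km/s.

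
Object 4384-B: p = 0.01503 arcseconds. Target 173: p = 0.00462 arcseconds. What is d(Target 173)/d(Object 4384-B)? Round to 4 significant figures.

3.253

Since d = 1/p, d_B/d_A = p_A/p_B.
= 0.01503 / 0.00462 = 3.2532.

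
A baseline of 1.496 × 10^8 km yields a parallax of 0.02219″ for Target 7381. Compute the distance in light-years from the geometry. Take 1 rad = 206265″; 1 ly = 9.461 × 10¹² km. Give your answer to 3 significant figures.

θ = 0.02219″ = 0.02219/206265 = 1.0758 × 10^-7 rad.
d = B/θ = (1.496 × 10^8) / (1.0758 × 10^-7) = 1.3906 × 10^15 km = (1.3906 × 10^15) / (9.461 × 10^12) ly = 146.98 ly.

147 ly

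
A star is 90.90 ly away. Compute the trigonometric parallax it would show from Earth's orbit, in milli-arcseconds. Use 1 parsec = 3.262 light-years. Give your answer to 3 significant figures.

d = 90.90 ly ÷ 3.262 = 27.866 pc.
p = 1/d = 1/27.866 = 0.035886 arcsec.
= 0.035886 × 1000 = 35.886 mas.

35.9 mas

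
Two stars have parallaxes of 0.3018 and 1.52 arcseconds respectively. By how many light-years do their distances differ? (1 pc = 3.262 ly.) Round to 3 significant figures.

8.66 ly

d_A = 1/0.3018″ = 3.3135 pc; d_B = 1/1.520″ = 0.65789 pc.
|d_B − d_A| = |0.65789 − 3.3135| = 2.6556 pc = 2.6556 × 3.262 ly = 8.6626 ly.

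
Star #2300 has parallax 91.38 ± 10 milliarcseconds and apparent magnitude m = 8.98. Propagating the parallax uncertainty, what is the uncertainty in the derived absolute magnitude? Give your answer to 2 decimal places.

M = m − 5 log₁₀ d + 5 = m + 5 log₁₀ p + 5, so ∂M/∂p = 5/(p ln 10).
σ_M = (5/ln 10) · (σ_p/p) = 2.1715 × 10/91.38 = 2.1715 × 0.10943 = 0.23763.

σ_M = 0.24 mag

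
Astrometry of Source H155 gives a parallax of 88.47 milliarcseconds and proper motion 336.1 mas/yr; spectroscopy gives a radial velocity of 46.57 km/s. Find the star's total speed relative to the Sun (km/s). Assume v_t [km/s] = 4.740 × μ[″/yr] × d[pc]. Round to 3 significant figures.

49.9 km/s

d = 1/p = 1/0.08847″ = 11.303 pc.
μ = 336.1 mas/yr = 0.3361 ″/yr.
v_t = 4.740 μ d = 4.740 × 0.3361 × 11.303 = 18.007 km/s.
v = √(v_r² + v_t²) = √(46.57² + 18.007²) = √2493.02 = 49.93 km/s.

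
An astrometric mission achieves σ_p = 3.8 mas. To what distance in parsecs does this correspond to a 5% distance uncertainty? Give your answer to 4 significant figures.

σ_d/d = σ_p/p, so the condition is σ_p/p ≤ 0.05, i.e. p ≥ σ_p/0.05.
p_min = 3.8/0.05 = 76 mas = 0.076 arcsec.
d_max = 1/p_min = 1/0.076 = 13.158 pc.

13.16 pc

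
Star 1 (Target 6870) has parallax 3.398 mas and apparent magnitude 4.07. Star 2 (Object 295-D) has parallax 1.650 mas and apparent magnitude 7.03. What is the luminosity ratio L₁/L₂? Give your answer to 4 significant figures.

d₁ = 1/p₁ = 1/0.003398″ = 294.29 pc; d₂ = 1/p₂ = 1/0.001650″ = 606.06 pc.
M₁ = m₁ − 5 log₁₀ d₁ + 5 = 4.07 − 12.3439 + 5 = -3.2739.
M₂ = 7.03 − 13.9126 + 5 = -1.8826.
L₁/L₂ = 10^(0.4(M₂ − M₁)) = 10^(0.4 × 1.3913) = 10^0.55652 = 3.6018.

L₁/L₂ = 3.602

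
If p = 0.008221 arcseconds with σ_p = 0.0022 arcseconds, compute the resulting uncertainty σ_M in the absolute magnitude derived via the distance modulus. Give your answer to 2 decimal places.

σ_M = 0.58 mag

M = m − 5 log₁₀ d + 5 = m + 5 log₁₀ p + 5, so ∂M/∂p = 5/(p ln 10).
σ_M = (5/ln 10) · (σ_p/p) = 2.1715 × 0.0022/0.008221 = 2.1715 × 0.26761 = 0.58112.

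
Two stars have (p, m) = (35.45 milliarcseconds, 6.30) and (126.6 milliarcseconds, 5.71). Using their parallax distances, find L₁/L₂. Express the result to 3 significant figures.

d₁ = 1/p₁ = 1/0.03545″ = 28.209 pc; d₂ = 1/p₂ = 1/0.1266″ = 7.8989 pc.
M₁ = m₁ − 5 log₁₀ d₁ + 5 = 6.30 − 7.2519 + 5 = 4.0481.
M₂ = 5.71 − 4.4878 + 5 = 6.2222.
L₁/L₂ = 10^(0.4(M₂ − M₁)) = 10^(0.4 × 2.1741) = 10^0.86964 = 7.407.

L₁/L₂ = 7.41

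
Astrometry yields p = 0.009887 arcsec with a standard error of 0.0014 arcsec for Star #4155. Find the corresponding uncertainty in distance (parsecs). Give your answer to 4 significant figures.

14.32 pc

d = 1/p, so σ_d = σ_p / p².
σ_d = 0.00140 / (0.009887)² = 0.00140 / 0.000097753 = 14.322 pc.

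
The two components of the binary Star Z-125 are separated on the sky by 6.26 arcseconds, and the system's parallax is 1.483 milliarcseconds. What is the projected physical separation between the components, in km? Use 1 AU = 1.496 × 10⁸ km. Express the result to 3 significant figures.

6.31 × 10^11 km

d = 1/p = 1/0.001483″ = 674.31 pc.
At distance d (pc), an angle of θ arcsec spans θ·d AU: s = 6.26 × 674.31 = 4221.2 AU.
= 4221.2 × 1.496 × 10⁸ km = 6.3149 × 10^11 km.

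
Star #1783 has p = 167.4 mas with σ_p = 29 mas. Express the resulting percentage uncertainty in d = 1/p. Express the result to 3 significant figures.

17.3%

For d = 1/p, |σ_d/d| = |σ_p/p|.
σ_p/p = 29 / 167.4 = 0.17324 = 17.324%.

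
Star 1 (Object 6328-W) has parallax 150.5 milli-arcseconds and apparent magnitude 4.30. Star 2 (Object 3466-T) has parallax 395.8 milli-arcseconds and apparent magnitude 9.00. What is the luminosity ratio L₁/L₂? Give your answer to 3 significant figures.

d₁ = 1/p₁ = 1/0.1505″ = 6.6445 pc; d₂ = 1/p₂ = 1/0.3958″ = 2.5265 pc.
M₁ = m₁ − 5 log₁₀ d₁ + 5 = 4.30 − 4.1123 + 5 = 5.1877.
M₂ = 9.00 − 2.0126 + 5 = 11.9874.
L₁/L₂ = 10^(0.4(M₂ − M₁)) = 10^(0.4 × 6.7997) = 10^2.71988 = 524.66.

L₁/L₂ = 525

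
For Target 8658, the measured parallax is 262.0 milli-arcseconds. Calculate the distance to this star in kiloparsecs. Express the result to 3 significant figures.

0.00382 kpc

p = 262.0 milli-arcseconds = 0.2620 arcsec.
d = 1/p = 1/0.2620 = 3.8168 pc.
= 0.0038168 kpc.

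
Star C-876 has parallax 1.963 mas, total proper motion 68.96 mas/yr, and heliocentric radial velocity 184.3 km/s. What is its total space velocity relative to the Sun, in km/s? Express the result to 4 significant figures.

248.4 km/s

d = 1/p = 1/0.001963″ = 509.42 pc.
μ = 68.96 mas/yr = 0.06896 ″/yr.
v_t = 4.740 μ d = 4.740 × 0.06896 × 509.42 = 166.51 km/s.
v = √(v_r² + v_t²) = √(184.3² + 166.51²) = √61692.1 = 248.38 km/s.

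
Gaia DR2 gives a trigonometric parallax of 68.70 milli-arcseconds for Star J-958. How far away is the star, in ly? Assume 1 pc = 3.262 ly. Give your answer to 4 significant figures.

p = 68.70 milli-arcseconds = 0.06870 arcsec.
d = 1/p = 1/0.06870 = 14.556 pc.
In light-years: 14.556 × 3.262 = 47.482 ly.

47.48 ly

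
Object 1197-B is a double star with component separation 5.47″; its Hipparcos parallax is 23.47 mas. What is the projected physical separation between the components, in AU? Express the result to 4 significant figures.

d = 1/p = 1/0.02347″ = 42.608 pc.
At distance d (pc), an angle of θ arcsec spans θ·d AU: s = 5.47 × 42.608 = 233.07 AU.

233.1 AU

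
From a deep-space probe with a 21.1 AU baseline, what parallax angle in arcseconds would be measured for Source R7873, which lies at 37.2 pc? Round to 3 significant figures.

p (arcsec) = B (AU) / d (pc).
p = 21.1 / 37.2 = 0.5672 arcsec.

0.567 arcsec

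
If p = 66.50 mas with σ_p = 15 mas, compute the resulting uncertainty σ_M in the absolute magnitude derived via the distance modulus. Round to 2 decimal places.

M = m − 5 log₁₀ d + 5 = m + 5 log₁₀ p + 5, so ∂M/∂p = 5/(p ln 10).
σ_M = (5/ln 10) · (σ_p/p) = 2.1715 × 15/66.50 = 2.1715 × 0.22556 = 0.4898.

σ_M = 0.49 mag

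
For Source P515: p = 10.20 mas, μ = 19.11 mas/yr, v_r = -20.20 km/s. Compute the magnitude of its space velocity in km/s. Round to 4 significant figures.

d = 1/p = 1/0.01020″ = 98.039 pc.
μ = 19.11 mas/yr = 0.01911 ″/yr.
v_t = 4.740 μ d = 4.740 × 0.01911 × 98.039 = 8.8805 km/s.
v = √(v_r² + v_t²) = √((-20.20)² + 8.8805²) = √486.903 = 22.066 km/s.

22.07 km/s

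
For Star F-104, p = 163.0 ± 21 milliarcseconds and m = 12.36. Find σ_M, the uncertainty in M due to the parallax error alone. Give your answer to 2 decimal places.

σ_M = 0.28 mag

M = m − 5 log₁₀ d + 5 = m + 5 log₁₀ p + 5, so ∂M/∂p = 5/(p ln 10).
σ_M = (5/ln 10) · (σ_p/p) = 2.1715 × 21/163.0 = 2.1715 × 0.12883 = 0.27975.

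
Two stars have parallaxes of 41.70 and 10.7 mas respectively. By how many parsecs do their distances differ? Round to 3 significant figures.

d_A = 1/0.04170″ = 23.981 pc; d_B = 1/0.01070″ = 93.458 pc.
|d_B − d_A| = |93.458 − 23.981| = 69.477 pc.

69.5 pc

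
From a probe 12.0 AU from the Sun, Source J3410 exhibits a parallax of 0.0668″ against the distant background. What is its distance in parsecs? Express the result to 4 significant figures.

With baseline B (in AU) and parallax p (in arcsec), d = B/p parsecs.
d = 12.0 / 0.0668 = 179.64 pc.

179.6 pc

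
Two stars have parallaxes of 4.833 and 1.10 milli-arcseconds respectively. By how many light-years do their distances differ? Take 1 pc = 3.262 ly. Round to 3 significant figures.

2290 ly

d_A = 1/0.004833″ = 206.91 pc; d_B = 1/0.001100″ = 909.09 pc.
|d_B − d_A| = |909.09 − 206.91| = 702.18 pc = 702.18 × 3.262 ly = 2290.5 ly.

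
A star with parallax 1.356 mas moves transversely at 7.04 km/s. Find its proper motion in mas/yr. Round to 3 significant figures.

2.01 mas/yr

d = 1/p = 1/0.001356″ = 737.46 pc.
μ = v_t / (4.74 d) = 7.04 / (4.74 × 737.46) = 7.04 / 3495.6 = 0.002014 ″/yr = 2.014 mas/yr.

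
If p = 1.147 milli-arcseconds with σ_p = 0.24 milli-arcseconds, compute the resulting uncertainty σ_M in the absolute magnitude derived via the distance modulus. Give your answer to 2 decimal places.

M = m − 5 log₁₀ d + 5 = m + 5 log₁₀ p + 5, so ∂M/∂p = 5/(p ln 10).
σ_M = (5/ln 10) · (σ_p/p) = 2.1715 × 0.24/1.147 = 2.1715 × 0.20924 = 0.45436.

σ_M = 0.45 mag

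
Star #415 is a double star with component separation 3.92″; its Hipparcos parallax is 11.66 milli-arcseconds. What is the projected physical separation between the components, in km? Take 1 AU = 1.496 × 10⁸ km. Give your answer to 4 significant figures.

5.029 × 10^10 km

d = 1/p = 1/0.01166″ = 85.763 pc.
At distance d (pc), an angle of θ arcsec spans θ·d AU: s = 3.92 × 85.763 = 336.19 AU.
= 336.19 × 1.496 × 10⁸ km = 5.0294 × 10^10 km.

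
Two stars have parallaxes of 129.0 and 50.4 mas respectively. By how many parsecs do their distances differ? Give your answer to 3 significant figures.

12.1 pc

d_A = 1/0.1290″ = 7.7519 pc; d_B = 1/0.05040″ = 19.841 pc.
|d_B − d_A| = |19.841 − 7.7519| = 12.089 pc.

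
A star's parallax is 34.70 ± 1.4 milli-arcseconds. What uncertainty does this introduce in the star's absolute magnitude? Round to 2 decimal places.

σ_M = 0.09 mag

M = m − 5 log₁₀ d + 5 = m + 5 log₁₀ p + 5, so ∂M/∂p = 5/(p ln 10).
σ_M = (5/ln 10) · (σ_p/p) = 2.1715 × 1.4/34.70 = 2.1715 × 0.040346 = 0.087611.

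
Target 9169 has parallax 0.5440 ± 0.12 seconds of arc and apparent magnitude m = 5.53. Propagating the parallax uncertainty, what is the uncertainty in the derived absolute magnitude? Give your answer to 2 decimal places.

σ_M = 0.48 mag

M = m − 5 log₁₀ d + 5 = m + 5 log₁₀ p + 5, so ∂M/∂p = 5/(p ln 10).
σ_M = (5/ln 10) · (σ_p/p) = 2.1715 × 0.12/0.5440 = 2.1715 × 0.22059 = 0.47901.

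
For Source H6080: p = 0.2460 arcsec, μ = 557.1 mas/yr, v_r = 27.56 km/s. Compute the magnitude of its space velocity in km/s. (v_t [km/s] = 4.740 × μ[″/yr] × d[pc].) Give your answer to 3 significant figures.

29.6 km/s

d = 1/p = 1/0.2460″ = 4.065 pc.
μ = 557.1 mas/yr = 0.5571 ″/yr.
v_t = 4.740 μ d = 4.740 × 0.5571 × 4.065 = 10.734 km/s.
v = √(v_r² + v_t²) = √(27.56² + 10.734²) = √874.772 = 29.577 km/s.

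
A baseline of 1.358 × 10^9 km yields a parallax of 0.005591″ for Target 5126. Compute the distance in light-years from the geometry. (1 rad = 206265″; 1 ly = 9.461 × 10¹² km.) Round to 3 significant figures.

θ = 0.005591″ = 0.005591/206265 = 2.7106 × 10^-8 rad.
d = B/θ = (1.358 × 10^9) / (2.7106 × 10^-8) = 5.0100 × 10^16 km = (5.0100 × 10^16) / (9.461 × 10^12) ly = 5295.4 ly.

5300 ly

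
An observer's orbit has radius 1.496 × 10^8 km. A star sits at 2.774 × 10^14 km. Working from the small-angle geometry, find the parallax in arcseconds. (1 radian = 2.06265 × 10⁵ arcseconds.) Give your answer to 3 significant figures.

0.111 arcsec

θ ≈ B/d = (1.496 × 10^8) / (2.774 × 10^14) = 5.3929 × 10^-7 rad.
In arcseconds: 5.3929 × 10^-7 × 206265 = 0.11124″.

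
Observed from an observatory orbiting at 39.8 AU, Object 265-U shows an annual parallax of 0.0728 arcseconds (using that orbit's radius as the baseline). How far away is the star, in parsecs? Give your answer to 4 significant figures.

With baseline B (in AU) and parallax p (in arcsec), d = B/p parsecs.
d = 39.8 / 0.0728 = 546.7 pc.

546.7 pc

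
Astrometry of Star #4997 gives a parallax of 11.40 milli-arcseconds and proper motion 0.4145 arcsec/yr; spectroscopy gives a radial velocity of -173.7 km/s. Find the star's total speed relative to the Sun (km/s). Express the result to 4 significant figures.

244.7 km/s

d = 1/p = 1/0.01140″ = 87.719 pc.
v_t = 4.740 μ d = 4.740 × 0.4145 × 87.719 = 172.34 km/s.
v = √(v_r² + v_t²) = √((-173.7)² + 172.34²) = √59872.8 = 244.69 km/s.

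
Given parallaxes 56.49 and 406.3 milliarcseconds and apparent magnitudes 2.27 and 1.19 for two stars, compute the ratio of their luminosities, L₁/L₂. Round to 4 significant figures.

d₁ = 1/p₁ = 1/0.05649″ = 17.702 pc; d₂ = 1/p₂ = 1/0.4063″ = 2.4612 pc.
M₁ = m₁ − 5 log₁₀ d₁ + 5 = 2.27 − 6.2401 + 5 = 1.0299.
M₂ = 1.19 − 1.9557 + 5 = 4.2343.
L₁/L₂ = 10^(0.4(M₂ − M₁)) = 10^(0.4 × 3.2044) = 10^1.28176 = 19.132.

L₁/L₂ = 19.13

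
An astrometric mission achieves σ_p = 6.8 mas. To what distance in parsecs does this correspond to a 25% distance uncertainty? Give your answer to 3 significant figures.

σ_d/d = σ_p/p, so the condition is σ_p/p ≤ 0.25, i.e. p ≥ σ_p/0.25.
p_min = 6.8/0.25 = 27.2 mas = 0.0272 arcsec.
d_max = 1/p_min = 1/0.0272 = 36.765 pc.

36.8 pc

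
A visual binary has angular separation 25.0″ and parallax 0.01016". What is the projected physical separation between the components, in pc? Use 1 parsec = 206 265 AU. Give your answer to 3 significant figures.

0.0119 pc

d = 1/p = 1/0.01016″ = 98.425 pc.
At distance d (pc), an angle of θ arcsec spans θ·d AU: s = 25.0 × 98.425 = 2460.6 AU.
= 2460.6 / 206265 = 0.011929 pc.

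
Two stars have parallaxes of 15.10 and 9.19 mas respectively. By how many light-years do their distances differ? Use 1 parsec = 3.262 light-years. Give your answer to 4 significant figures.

d_A = 1/0.01510″ = 66.225 pc; d_B = 1/0.009190″ = 108.81 pc.
|d_B − d_A| = |108.81 − 66.225| = 42.585 pc = 42.585 × 3.262 ly = 138.91 ly.

138.9 ly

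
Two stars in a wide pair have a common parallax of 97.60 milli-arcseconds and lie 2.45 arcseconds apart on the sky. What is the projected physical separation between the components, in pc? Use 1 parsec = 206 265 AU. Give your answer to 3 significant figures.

0.000122 pc

d = 1/p = 1/0.09760″ = 10.246 pc.
At distance d (pc), an angle of θ arcsec spans θ·d AU: s = 2.45 × 10.246 = 25.103 AU.
= 25.103 / 206265 = 0.00012170 pc.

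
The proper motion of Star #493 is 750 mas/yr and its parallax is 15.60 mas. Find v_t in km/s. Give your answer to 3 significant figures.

d = 1/p = 1/0.01560″ = 64.103 pc.
μ = 750 mas/yr = 0.750 ″/yr.
v_t = 4.74 × μ × d = 4.74 × 0.750 × 64.103 = 227.89 km/s.

228 km/s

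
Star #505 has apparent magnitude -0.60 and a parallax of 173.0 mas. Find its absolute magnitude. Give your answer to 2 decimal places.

M = 0.59

d = 1/p = 1/0.1730″ = 5.7803 pc.
m − M = 5 log₁₀(5.7803) − 5 = 3.8098 − 5 = -1.1902.
M = m − (m − M) = -0.60 − (-1.1902) = 0.59.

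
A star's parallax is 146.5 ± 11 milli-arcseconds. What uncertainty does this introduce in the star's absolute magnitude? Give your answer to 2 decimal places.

σ_M = 0.16 mag

M = m − 5 log₁₀ d + 5 = m + 5 log₁₀ p + 5, so ∂M/∂p = 5/(p ln 10).
σ_M = (5/ln 10) · (σ_p/p) = 2.1715 × 11/146.5 = 2.1715 × 0.075085 = 0.16305.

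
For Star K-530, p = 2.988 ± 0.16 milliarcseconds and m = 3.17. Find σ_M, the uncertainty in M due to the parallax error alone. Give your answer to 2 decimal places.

M = m − 5 log₁₀ d + 5 = m + 5 log₁₀ p + 5, so ∂M/∂p = 5/(p ln 10).
σ_M = (5/ln 10) · (σ_p/p) = 2.1715 × 0.16/2.988 = 2.1715 × 0.053548 = 0.11628.

σ_M = 0.12 mag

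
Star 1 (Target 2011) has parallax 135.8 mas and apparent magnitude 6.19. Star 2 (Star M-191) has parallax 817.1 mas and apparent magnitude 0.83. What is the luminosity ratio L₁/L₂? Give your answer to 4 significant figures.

L₁/L₂ = 0.2599

d₁ = 1/p₁ = 1/0.1358″ = 7.3638 pc; d₂ = 1/p₂ = 1/0.8171″ = 1.2238 pc.
M₁ = m₁ − 5 log₁₀ d₁ + 5 = 6.19 − 4.3355 + 5 = 6.8545.
M₂ = 0.83 − 0.4386 + 5 = 5.3914.
L₁/L₂ = 10^(0.4(M₂ − M₁)) = 10^(0.4 × (-1.4631)) = 10^(-0.58524) = 0.25987.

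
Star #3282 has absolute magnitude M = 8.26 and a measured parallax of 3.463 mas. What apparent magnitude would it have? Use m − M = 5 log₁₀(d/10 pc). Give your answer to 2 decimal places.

m = 15.56

d = 1/p = 1/0.003463″ = 288.77 pc.
m − M = 5 log₁₀ d − 5 = 5 log₁₀(288.77) − 5 = 12.3028 − 5 = 7.3028.
m = M + (m − M) = 8.26 + 7.3028 = 15.56.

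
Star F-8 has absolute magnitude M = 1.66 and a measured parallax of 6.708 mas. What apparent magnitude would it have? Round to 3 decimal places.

m = 7.527

d = 1/p = 1/0.006708″ = 149.08 pc.
m − M = 5 log₁₀ d − 5 = 5 log₁₀(149.08) − 5 = 10.8671 − 5 = 5.8671.
m = M + (m − M) = 1.66 + 5.8671 = 7.527.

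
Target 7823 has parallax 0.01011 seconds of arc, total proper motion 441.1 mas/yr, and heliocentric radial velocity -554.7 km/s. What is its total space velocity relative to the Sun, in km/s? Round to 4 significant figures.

d = 1/p = 1/0.01011″ = 98.912 pc.
μ = 441.1 mas/yr = 0.4411 ″/yr.
v_t = 4.740 μ d = 4.740 × 0.4411 × 98.912 = 206.81 km/s.
v = √(v_r² + v_t²) = √((-554.7)² + 206.81²) = √350462 = 592 km/s.

592.0 km/s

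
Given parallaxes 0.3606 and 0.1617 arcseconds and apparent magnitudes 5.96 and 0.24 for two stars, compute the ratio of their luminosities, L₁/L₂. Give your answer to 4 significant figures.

L₁/L₂ = 0.001036

d₁ = 1/p₁ = 1/0.3606″ = 2.7732 pc; d₂ = 1/p₂ = 1/0.1617″ = 6.1843 pc.
M₁ = m₁ − 5 log₁₀ d₁ + 5 = 5.96 − 2.2149 + 5 = 8.7451.
M₂ = 0.24 − 3.9565 + 5 = 1.2835.
L₁/L₂ = 10^(0.4(M₂ − M₁)) = 10^(0.4 × (-7.4616)) = 10^(-2.98464) = 0.001036.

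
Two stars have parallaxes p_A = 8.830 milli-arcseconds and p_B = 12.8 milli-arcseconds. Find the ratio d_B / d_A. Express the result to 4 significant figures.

Since d = 1/p, d_B/d_A = p_A/p_B.
= 8.830 / 12.8 = 0.68984.

0.6898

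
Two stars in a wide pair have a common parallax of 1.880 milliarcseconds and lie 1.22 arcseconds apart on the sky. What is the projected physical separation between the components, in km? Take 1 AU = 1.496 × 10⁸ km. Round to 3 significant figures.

d = 1/p = 1/0.001880″ = 531.91 pc.
At distance d (pc), an angle of θ arcsec spans θ·d AU: s = 1.22 × 531.91 = 648.93 AU.
= 648.93 × 1.496 × 10⁸ km = 9.7080 × 10^10 km.

9.71 × 10^10 km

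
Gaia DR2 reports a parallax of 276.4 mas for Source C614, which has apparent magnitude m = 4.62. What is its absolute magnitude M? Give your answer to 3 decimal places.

M = 6.828

d = 1/p = 1/0.2764″ = 3.6179 pc.
m − M = 5 log₁₀(3.6179) − 5 = 2.7923 − 5 = -2.2077.
M = m − (m − M) = 4.62 − (-2.2077) = 6.828.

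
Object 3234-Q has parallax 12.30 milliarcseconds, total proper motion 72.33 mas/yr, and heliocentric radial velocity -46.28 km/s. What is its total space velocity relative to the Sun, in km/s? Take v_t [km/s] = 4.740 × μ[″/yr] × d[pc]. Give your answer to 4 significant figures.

d = 1/p = 1/0.01230″ = 81.301 pc.
μ = 72.33 mas/yr = 0.07233 ″/yr.
v_t = 4.740 μ d = 4.740 × 0.07233 × 81.301 = 27.874 km/s.
v = √(v_r² + v_t²) = √((-46.28)² + 27.874²) = √2918.8 = 54.026 km/s.

54.03 km/s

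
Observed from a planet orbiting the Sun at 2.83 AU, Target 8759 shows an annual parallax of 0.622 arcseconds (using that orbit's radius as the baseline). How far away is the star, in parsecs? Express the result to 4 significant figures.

4.550 pc

With baseline B (in AU) and parallax p (in arcsec), d = B/p parsecs.
d = 2.83 / 0.622 = 4.5498 pc.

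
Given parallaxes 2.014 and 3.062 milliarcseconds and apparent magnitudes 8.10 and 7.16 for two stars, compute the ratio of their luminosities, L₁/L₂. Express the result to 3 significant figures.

L₁/L₂ = 0.973

d₁ = 1/p₁ = 1/0.002014″ = 496.52 pc; d₂ = 1/p₂ = 1/0.003062″ = 326.58 pc.
M₁ = m₁ − 5 log₁₀ d₁ + 5 = 8.10 − 13.4797 + 5 = -0.3797.
M₂ = 7.16 − 12.5699 + 5 = -0.4099.
L₁/L₂ = 10^(0.4(M₂ − M₁)) = 10^(0.4 × (-0.0302)) = 10^(-0.01208) = 0.97257.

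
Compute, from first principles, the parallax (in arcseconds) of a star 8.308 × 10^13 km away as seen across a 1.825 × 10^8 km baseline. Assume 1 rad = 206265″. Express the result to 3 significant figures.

θ ≈ B/d = (1.825 × 10^8) / (8.308 × 10^13) = 2.1967 × 10^-6 rad.
In arcseconds: 2.1967 × 10^-6 × 206265 = 0.4531″.

0.453 arcsec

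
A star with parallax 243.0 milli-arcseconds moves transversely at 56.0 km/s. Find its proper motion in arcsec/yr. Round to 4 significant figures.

2.871 arcsec/yr

d = 1/p = 1/0.2430″ = 4.1152 pc.
μ = v_t / (4.74 d) = 56.0 / (4.74 × 4.1152) = 56.0 / 19.506 = 2.8709 ″/yr.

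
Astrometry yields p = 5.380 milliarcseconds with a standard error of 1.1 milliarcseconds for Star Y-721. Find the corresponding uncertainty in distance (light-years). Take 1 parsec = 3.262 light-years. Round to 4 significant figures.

d = 1/p, so σ_d = σ_p / p².
σ_d = 0.00110 / (0.005380)² = 0.00110 / 0.000028944 = 38.004 pc = 38.004 × 3.262 ly = 123.97 ly.

124.0 ly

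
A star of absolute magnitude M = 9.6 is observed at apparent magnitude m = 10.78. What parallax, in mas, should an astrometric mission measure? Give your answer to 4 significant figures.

m − M = 10.78 − 9.6 = 1.18.
d = 10^((m−M)/5 + 1) = 10^1.236 = 17.219 pc.
p = 1/d = 1/17.219 = 0.058075 arcsec = 58.075 mas.

58.08 mas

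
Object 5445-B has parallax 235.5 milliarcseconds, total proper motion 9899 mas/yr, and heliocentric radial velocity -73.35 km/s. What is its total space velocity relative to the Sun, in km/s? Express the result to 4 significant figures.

212.3 km/s

d = 1/p = 1/0.2355″ = 4.2463 pc.
μ = 9899 mas/yr = 9.899 ″/yr.
v_t = 4.740 μ d = 4.740 × 9.899 × 4.2463 = 199.24 km/s.
v = √(v_r² + v_t²) = √((-73.35)² + 199.24²) = √45076.8 = 212.31 km/s.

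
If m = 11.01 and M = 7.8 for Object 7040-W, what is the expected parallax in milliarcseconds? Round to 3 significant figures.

m − M = 11.01 − 7.8 = 3.21.
d = 10^((m−M)/5 + 1) = 10^1.642 = 43.853 pc.
p = 1/d = 1/43.853 = 0.022803 arcsec = 22.803 mas.

22.8 mas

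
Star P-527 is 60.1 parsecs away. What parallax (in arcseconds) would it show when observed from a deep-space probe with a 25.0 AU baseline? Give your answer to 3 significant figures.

p (arcsec) = B (AU) / d (pc).
p = 25.0 / 60.1 = 0.41597 arcsec.

0.416 arcsec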